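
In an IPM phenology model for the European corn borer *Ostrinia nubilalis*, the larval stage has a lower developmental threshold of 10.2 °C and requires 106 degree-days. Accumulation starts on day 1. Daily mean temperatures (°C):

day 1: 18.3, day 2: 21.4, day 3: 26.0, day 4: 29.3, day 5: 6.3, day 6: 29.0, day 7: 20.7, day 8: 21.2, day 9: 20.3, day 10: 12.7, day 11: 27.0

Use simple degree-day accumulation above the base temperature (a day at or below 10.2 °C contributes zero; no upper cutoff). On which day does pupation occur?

Daily DD above 10.2 °C: 8.1, 11.2, 15.8, 19.1, 0.0, 18.8, 10.5, 11.0, 10.1, 2.5, 16.8.
Cumulative: 8.1, 19.3, 35.1, 54.2, 54.2, 73.0, 83.5, 94.5, 104.6, 107.1, 123.9.
The total first reaches 106 DD on day 10.

day 10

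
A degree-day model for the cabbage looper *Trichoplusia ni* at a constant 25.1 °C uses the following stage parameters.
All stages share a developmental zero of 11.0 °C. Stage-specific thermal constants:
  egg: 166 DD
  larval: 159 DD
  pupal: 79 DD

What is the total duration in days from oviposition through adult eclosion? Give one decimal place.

28.7 days

Daily accumulation at 25.1 °C = 25.1 − 11.0 = 14.1 DD/day.
Total K = 166 + 159 + 79 = 404 DD.
Total duration = 404 / 14.1 = 28.652 ≈ 28.7 days.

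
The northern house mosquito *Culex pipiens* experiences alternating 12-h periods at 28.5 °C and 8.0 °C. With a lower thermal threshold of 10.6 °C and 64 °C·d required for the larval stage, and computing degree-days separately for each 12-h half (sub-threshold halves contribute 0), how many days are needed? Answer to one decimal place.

7.2 days

Day half: max(0, 28.5 − 10.6) × 0.5 = 17.9 × 0.5 = 8.95 DD.
Night half: max(0, 8.0 − 10.6) × 0.5 = 0.0 × 0.5 = 0.00 DD.
Per 24 h: 8.95 DD/day.
Duration = 64 / 8.95 = 7.151 ≈ 7.2 days.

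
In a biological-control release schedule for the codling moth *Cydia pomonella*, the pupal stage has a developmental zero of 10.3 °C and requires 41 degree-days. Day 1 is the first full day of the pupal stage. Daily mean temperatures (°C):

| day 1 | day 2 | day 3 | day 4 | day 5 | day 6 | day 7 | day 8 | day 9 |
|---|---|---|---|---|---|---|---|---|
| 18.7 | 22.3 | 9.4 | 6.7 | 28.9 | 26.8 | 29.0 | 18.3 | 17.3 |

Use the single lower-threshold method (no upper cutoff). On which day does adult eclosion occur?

Daily DD above 10.3 °C: 8.4, 12.0, 0.0, 0.0, 18.6, 16.5, 18.7, 8.0, 7.0.
Cumulative: 8.4, 20.4, 20.4, 20.4, 39.0, 55.5, 74.2, 82.2, 89.2.
The total first reaches 41 DD on day 6.

day 6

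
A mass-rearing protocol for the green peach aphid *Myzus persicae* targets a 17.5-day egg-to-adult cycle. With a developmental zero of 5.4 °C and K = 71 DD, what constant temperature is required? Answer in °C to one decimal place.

Required daily accumulation = 71 / 17.5 = 4.057 DD/day.
T = T_base + 4.057 = 5.4 + 4.057 = 9.457 ≈ 9.5 °C.

9.5 °C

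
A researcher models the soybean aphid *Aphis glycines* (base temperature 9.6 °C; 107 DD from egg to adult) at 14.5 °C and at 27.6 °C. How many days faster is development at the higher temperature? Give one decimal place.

15.9 days

At 14.5 °C: 107 / (14.5 − 9.6) = 107 / 4.9 = 21.837 d.
At 27.6 °C: 107 / (27.6 − 9.6) = 107 / 18.0 = 5.944 d.
Difference = |21.837 − 5.944| = 15.892 ≈ 15.9 days.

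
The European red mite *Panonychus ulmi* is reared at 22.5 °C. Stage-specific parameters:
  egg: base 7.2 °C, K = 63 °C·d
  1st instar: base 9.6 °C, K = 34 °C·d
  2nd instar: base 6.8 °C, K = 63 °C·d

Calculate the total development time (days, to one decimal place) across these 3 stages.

10.8 days

egg: 63 / (22.5 − 7.2) = 63 / 15.3 = 4.118 d.
1st instar: 34 / (22.5 − 9.6) = 34 / 12.9 = 2.636 d.
2nd instar: 63 / (22.5 − 6.8) = 63 / 15.7 = 4.013 d.
Sum = 10.766 ≈ 10.8 days.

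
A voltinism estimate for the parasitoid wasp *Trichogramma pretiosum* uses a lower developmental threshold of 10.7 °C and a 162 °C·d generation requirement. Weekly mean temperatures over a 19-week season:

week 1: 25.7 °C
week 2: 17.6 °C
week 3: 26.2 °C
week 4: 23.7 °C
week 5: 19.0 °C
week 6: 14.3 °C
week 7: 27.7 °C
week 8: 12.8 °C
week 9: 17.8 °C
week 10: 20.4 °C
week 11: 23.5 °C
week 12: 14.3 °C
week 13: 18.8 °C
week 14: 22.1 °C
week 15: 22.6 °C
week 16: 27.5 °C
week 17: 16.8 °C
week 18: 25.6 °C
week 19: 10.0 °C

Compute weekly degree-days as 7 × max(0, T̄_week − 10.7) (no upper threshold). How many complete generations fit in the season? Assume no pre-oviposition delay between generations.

7 generations

Weekly DD (7 × max(0, T̄ − 10.7)): 105.0, 48.3, 108.5, 91.0, 58.1, 25.2, 119.0, 14.7, 49.7, 67.9, 89.6, 25.2, 56.7, 79.8, 83.3, 117.6, 42.7, 104.3, 0.0.
Season total = 1286.6 DD.
Complete generations = ⌊1286.6 / 162⌋ = 7.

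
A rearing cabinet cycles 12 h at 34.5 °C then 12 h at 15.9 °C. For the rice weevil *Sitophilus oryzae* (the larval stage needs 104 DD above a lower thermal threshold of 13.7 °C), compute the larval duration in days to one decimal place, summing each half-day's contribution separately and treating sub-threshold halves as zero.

Day half: max(0, 34.5 − 13.7) × 0.5 = 20.8 × 0.5 = 10.40 DD.
Night half: max(0, 15.9 − 13.7) × 0.5 = 2.2 × 0.5 = 1.10 DD.
Per 24 h: 11.50 DD/day.
Duration = 104 / 11.50 = 9.043 ≈ 9.0 days.

9.0 days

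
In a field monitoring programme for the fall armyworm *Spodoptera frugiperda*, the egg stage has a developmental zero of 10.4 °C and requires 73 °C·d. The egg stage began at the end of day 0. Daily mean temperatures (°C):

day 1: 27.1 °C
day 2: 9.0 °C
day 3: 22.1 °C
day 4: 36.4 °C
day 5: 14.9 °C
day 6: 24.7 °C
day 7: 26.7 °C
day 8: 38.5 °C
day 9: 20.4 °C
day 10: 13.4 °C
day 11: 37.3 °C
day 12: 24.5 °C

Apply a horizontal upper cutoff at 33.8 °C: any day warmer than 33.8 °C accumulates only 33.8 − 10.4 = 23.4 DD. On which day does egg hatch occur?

day 7

Daily DD above 10.4 °C (capped at 23.4): 16.7, 0.0, 11.7, 23.4, 4.5, 14.3, 16.3, 23.4, 10.0, 3.0, 23.4, 14.1.
Cumulative: 16.7, 16.7, 28.4, 51.8, 56.3, 70.6, 86.9, 110.3, 120.3, 123.3, 146.7, 160.8.
The total first reaches 73 DD on day 7.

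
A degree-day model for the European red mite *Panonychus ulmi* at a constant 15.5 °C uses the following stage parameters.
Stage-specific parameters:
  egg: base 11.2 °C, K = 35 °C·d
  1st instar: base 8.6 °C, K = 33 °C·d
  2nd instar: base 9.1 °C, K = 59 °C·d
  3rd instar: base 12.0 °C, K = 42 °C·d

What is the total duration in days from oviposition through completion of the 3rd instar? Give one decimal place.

egg: 35 / (15.5 − 11.2) = 35 / 4.3 = 8.140 d.
1st instar: 33 / (15.5 − 8.6) = 33 / 6.9 = 4.783 d.
2nd instar: 59 / (15.5 − 9.1) = 59 / 6.4 = 9.219 d.
3rd instar: 42 / (15.5 − 12.0) = 42 / 3.5 = 12.000 d.
Sum = 34.141 ≈ 34.1 days.

34.1 days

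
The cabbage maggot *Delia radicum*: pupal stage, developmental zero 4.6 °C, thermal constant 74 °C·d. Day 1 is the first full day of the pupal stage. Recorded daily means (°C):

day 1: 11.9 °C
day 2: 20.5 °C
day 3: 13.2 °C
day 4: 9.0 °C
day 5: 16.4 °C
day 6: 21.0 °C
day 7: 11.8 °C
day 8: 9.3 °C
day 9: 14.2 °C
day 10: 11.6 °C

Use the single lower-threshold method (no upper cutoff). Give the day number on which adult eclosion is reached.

Daily DD above 4.6 °C: 7.3, 15.9, 8.6, 4.4, 11.8, 16.4, 7.2, 4.7, 9.6, 7.0.
Cumulative: 7.3, 23.2, 31.8, 36.2, 48.0, 64.4, 71.6, 76.3, 85.9, 92.9.
The total first reaches 74 DD on day 8.

day 8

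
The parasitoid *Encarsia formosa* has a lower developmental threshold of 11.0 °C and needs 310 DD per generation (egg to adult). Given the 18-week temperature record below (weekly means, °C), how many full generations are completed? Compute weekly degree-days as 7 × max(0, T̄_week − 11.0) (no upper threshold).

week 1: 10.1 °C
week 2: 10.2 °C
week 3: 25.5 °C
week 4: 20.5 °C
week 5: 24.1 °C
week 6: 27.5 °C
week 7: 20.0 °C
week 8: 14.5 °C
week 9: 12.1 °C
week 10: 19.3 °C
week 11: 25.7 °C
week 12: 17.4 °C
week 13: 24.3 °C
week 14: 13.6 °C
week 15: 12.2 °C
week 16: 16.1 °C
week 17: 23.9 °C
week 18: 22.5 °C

Weekly DD (7 × max(0, T̄ − 11.0)): 0.0, 0.0, 101.5, 66.5, 91.7, 115.5, 63.0, 24.5, 7.7, 58.1, 102.9, 44.8, 93.1, 18.2, 8.4, 35.7, 90.3, 80.5.
Season total = 1002.4 DD.
Complete generations = ⌊1002.4 / 310⌋ = 3.

3 generations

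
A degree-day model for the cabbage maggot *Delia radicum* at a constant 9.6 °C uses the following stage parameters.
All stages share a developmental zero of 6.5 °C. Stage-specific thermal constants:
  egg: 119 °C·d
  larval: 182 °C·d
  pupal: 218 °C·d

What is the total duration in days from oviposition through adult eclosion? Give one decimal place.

Daily accumulation at 9.6 °C = 9.6 − 6.5 = 3.1 DD/day.
Total K = 119 + 182 + 218 = 519 DD.
Total duration = 519 / 3.1 = 167.419 ≈ 167.4 days.

167.4 days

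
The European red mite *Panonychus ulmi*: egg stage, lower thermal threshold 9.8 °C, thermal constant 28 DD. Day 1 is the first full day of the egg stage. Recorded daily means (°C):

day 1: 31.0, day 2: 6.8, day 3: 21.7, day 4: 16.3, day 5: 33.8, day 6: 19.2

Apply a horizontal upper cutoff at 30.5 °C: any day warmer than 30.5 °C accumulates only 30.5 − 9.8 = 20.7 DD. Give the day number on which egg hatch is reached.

Daily DD above 9.8 °C (capped at 20.7): 20.7, 0.0, 11.9, 6.5, 20.7, 9.4.
Cumulative: 20.7, 20.7, 32.6, 39.1, 59.8, 69.2.
The total first reaches 28 DD on day 3.

day 3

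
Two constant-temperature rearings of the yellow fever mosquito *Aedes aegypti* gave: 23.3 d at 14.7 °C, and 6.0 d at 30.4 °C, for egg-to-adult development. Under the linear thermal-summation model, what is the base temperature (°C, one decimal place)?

9.3 °C

Linear rate model ⇒ the product D·(T − T_b) is constant across temperatures.
23.3·(14.7 − T_b) = 6.0·(30.4 − T_b)
T_b = (23.3·14.7 − 6.0·30.4) / (23.3 − 6.0) = 160.11 / 17.3 = 9.255 °C ≈ 9.3 °C.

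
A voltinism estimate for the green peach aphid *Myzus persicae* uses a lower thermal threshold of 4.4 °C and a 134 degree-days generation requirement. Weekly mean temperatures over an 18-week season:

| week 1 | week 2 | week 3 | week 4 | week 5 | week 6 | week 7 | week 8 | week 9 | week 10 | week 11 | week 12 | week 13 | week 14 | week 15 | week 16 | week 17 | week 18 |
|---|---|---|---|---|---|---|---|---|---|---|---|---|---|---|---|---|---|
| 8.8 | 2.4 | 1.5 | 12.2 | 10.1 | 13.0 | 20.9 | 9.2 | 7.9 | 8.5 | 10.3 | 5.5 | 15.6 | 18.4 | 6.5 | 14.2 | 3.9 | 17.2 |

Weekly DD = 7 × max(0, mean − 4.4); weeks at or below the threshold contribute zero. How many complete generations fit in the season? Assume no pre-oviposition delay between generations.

Weekly DD (7 × max(0, T̄ − 4.4)): 30.8, 0.0, 0.0, 54.6, 39.9, 60.2, 115.5, 33.6, 24.5, 28.7, 41.3, 7.7, 78.4, 98.0, 14.7, 68.6, 0.0, 89.6.
Season total = 786.1 DD.
Complete generations = ⌊786.1 / 134⌋ = 5.

5 generations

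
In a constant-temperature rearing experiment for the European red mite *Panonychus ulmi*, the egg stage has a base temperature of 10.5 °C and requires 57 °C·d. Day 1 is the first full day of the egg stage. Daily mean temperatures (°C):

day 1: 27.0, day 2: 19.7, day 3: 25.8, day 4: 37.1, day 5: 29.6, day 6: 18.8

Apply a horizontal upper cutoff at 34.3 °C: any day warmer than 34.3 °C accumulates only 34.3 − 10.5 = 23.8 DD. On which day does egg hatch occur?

day 4

Daily DD above 10.5 °C (capped at 23.8): 16.5, 9.2, 15.3, 23.8, 19.1, 8.3.
Cumulative: 16.5, 25.7, 41.0, 64.8, 83.9, 92.2.
The total first reaches 57 DD on day 4.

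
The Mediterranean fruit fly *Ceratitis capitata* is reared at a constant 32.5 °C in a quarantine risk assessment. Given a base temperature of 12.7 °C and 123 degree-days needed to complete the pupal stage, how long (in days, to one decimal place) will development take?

Daily accumulation = 32.5 − 12.7 = 19.8 DD/day.
Duration = 123 / 19.8 = 6.212 ≈ 6.2 days.

6.2 days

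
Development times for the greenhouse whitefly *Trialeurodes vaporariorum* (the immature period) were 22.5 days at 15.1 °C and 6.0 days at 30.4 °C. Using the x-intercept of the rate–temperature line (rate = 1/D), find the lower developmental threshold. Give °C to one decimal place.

Equal thermal constants: D₁(T₁ − T_b) = D₂(T₂ − T_b).
22.5·(15.1 − T_b) = 6.0·(30.4 − T_b)
T_b = (22.5·15.1 − 6.0·30.4) / (22.5 − 6.0) = 157.35 / 16.5 = 9.536 °C ≈ 9.5 °C.

9.5 °C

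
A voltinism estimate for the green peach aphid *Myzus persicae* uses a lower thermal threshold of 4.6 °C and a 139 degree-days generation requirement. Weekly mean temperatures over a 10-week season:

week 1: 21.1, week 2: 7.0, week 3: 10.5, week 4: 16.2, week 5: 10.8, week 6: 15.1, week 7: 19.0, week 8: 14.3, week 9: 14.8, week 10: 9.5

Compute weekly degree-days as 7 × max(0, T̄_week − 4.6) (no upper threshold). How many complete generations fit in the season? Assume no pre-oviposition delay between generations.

Weekly DD (7 × max(0, T̄ − 4.6)): 115.5, 16.8, 41.3, 81.2, 43.4, 73.5, 100.8, 67.9, 71.4, 34.3.
Season total = 646.1 DD.
Complete generations = ⌊646.1 / 139⌋ = 4.

4 generations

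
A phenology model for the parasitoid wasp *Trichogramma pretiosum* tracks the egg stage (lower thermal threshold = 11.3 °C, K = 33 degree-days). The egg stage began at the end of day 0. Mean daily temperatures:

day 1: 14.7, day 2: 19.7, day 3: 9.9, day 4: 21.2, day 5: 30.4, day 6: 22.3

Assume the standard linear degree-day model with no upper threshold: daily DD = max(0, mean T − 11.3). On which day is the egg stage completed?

day 5

Daily DD above 11.3 °C: 3.4, 8.4, 0.0, 9.9, 19.1, 11.0.
Cumulative: 3.4, 11.8, 11.8, 21.7, 40.8, 51.8.
The total first reaches 33 DD on day 5.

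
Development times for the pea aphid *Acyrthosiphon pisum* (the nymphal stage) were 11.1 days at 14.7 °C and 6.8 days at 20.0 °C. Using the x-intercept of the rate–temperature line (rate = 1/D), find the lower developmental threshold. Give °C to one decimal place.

6.3 °C

Under the model K = D·(T − T_b), so D₁·(T₁ − T_b) = D₂·(T₂ − T_b).
11.1·(14.7 − T_b) = 6.8·(20.0 − T_b)
T_b = (11.1·14.7 − 6.8·20.0) / (11.1 − 6.8) = 27.17 / 4.3 = 6.319 °C ≈ 6.3 °C.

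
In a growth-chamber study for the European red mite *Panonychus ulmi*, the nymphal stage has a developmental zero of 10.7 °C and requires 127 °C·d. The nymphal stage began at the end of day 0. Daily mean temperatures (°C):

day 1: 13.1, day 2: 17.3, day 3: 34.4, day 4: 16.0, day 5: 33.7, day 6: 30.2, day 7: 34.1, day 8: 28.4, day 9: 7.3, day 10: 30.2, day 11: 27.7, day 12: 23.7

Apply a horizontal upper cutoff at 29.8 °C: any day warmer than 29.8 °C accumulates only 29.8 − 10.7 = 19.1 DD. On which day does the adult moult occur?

Daily DD above 10.7 °C (capped at 19.1): 2.4, 6.6, 19.1, 5.3, 19.1, 19.1, 19.1, 17.7, 0.0, 19.1, 17.0, 13.0.
Cumulative: 2.4, 9.0, 28.1, 33.4, 52.5, 71.6, 90.7, 108.4, 108.4, 127.5, 144.5, 157.5.
The total first reaches 127 DD on day 10.

day 10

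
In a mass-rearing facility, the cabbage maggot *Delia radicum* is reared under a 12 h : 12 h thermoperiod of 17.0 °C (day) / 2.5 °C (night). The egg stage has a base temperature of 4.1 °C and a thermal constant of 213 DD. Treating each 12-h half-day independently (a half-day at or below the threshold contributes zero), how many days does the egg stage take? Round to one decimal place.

33.0 days

Day half: max(0, 17.0 − 4.1) × 0.5 = 12.9 × 0.5 = 6.45 DD.
Night half: max(0, 2.5 − 4.1) × 0.5 = 0.0 × 0.5 = 0.00 DD.
Per 24 h: 6.45 DD/day.
Duration = 213 / 6.45 = 33.023 ≈ 33.0 days.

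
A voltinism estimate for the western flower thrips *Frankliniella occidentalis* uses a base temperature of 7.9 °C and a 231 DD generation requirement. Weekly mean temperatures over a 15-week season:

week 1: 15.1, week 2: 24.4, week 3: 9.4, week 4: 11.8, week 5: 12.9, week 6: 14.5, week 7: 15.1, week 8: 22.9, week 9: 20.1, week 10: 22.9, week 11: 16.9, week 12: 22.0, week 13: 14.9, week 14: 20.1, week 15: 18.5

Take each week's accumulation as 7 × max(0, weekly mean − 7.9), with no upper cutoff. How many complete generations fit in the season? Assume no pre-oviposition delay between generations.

4 generations

Weekly DD (7 × max(0, T̄ − 7.9)): 50.4, 115.5, 10.5, 27.3, 35.0, 46.2, 50.4, 105.0, 85.4, 105.0, 63.0, 98.7, 49.0, 85.4, 74.2.
Season total = 1001.0 DD.
Complete generations = ⌊1001.0 / 231⌋ = 4.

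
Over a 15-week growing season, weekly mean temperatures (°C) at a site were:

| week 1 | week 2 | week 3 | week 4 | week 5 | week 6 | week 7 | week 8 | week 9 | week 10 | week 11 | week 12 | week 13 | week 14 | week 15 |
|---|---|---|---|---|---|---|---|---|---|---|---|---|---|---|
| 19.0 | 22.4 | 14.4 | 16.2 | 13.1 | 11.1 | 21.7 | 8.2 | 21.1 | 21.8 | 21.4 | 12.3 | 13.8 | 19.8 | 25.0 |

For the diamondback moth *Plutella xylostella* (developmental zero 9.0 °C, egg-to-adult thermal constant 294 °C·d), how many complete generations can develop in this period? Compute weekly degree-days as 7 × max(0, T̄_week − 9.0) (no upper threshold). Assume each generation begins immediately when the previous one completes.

Weekly DD (7 × max(0, T̄ − 9.0)): 70.0, 93.8, 37.8, 50.4, 28.7, 14.7, 88.9, 0.0, 84.7, 89.6, 86.8, 23.1, 33.6, 75.6, 112.0.
Season total = 889.7 DD.
Complete generations = ⌊889.7 / 294⌋ = 3.

3 generations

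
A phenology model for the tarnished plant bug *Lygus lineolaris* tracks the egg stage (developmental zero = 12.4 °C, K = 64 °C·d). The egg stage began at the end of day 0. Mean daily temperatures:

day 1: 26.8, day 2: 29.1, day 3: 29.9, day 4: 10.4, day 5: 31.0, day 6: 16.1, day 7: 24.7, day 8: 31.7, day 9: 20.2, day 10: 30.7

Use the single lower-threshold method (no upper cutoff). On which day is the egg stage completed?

day 5

Daily DD above 12.4 °C: 14.4, 16.7, 17.5, 0.0, 18.6, 3.7, 12.3, 19.3, 7.8, 18.3.
Cumulative: 14.4, 31.1, 48.6, 48.6, 67.2, 70.9, 83.2, 102.5, 110.3, 128.6.
The total first reaches 64 DD on day 5.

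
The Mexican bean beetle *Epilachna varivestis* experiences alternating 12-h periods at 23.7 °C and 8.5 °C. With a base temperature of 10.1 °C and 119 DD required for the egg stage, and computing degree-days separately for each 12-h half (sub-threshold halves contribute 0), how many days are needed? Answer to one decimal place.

17.5 days

Day half: max(0, 23.7 − 10.1) × 0.5 = 13.6 × 0.5 = 6.80 DD.
Night half: max(0, 8.5 − 10.1) × 0.5 = 0.0 × 0.5 = 0.00 DD.
Per 24 h: 6.80 DD/day.
Duration = 119 / 6.80 = 17.500 ≈ 17.5 days.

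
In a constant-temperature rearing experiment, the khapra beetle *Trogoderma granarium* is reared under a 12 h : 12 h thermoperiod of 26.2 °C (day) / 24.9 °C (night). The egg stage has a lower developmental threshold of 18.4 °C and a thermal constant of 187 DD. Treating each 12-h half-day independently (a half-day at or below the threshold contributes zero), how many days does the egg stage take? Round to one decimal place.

26.2 days

Day half: max(0, 26.2 − 18.4) × 0.5 = 7.8 × 0.5 = 3.90 DD.
Night half: max(0, 24.9 − 18.4) × 0.5 = 6.5 × 0.5 = 3.25 DD.
Per 24 h: 7.15 DD/day.
Duration = 187 / 7.15 = 26.154 ≈ 26.2 days.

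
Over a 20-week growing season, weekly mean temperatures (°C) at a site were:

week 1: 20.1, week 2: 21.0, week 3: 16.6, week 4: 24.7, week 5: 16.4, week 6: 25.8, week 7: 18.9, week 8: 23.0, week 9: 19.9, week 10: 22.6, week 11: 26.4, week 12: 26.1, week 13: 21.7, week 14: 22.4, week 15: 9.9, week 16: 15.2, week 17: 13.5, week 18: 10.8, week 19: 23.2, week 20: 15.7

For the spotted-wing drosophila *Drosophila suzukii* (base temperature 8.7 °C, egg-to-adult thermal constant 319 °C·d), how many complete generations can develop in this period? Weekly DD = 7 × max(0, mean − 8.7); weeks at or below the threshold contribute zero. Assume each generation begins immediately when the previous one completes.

Weekly DD (7 × max(0, T̄ − 8.7)): 79.8, 86.1, 55.3, 112.0, 53.9, 119.7, 71.4, 100.1, 78.4, 97.3, 123.9, 121.8, 91.0, 95.9, 8.4, 45.5, 33.6, 14.7, 101.5, 49.0.
Season total = 1539.3 DD.
Complete generations = ⌊1539.3 / 319⌋ = 4.

4 generations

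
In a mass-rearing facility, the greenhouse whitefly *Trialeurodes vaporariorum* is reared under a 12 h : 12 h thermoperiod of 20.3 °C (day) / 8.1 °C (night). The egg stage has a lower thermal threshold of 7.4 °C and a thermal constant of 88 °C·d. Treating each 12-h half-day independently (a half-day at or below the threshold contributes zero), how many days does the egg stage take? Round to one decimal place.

Day half: max(0, 20.3 − 7.4) × 0.5 = 12.9 × 0.5 = 6.45 DD.
Night half: max(0, 8.1 − 7.4) × 0.5 = 0.7 × 0.5 = 0.35 DD.
Per 24 h: 6.80 DD/day.
Duration = 88 / 6.80 = 12.941 ≈ 12.9 days.

12.9 days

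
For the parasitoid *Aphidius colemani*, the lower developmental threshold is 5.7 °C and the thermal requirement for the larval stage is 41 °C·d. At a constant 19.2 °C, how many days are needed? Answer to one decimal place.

3.0 days

Daily accumulation = 19.2 − 5.7 = 13.5 DD/day.
Duration = 41 / 13.5 = 3.037 ≈ 3.0 days.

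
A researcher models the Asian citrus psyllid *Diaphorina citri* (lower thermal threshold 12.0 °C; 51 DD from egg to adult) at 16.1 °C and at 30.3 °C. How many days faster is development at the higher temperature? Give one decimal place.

9.7 days

At 16.1 °C: 51 / (16.1 − 12.0) = 51 / 4.1 = 12.439 d.
At 30.3 °C: 51 / (30.3 − 12.0) = 51 / 18.3 = 2.787 d.
Difference = |12.439 − 2.787| = 9.652 ≈ 9.7 days.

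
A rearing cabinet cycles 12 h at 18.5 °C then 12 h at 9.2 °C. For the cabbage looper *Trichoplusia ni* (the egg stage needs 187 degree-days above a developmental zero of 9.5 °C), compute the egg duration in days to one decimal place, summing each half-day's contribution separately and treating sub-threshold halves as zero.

Day half: max(0, 18.5 − 9.5) × 0.5 = 9.0 × 0.5 = 4.50 DD.
Night half: max(0, 9.2 − 9.5) × 0.5 = 0.0 × 0.5 = 0.00 DD.
Per 24 h: 4.50 DD/day.
Duration = 187 / 4.50 = 41.556 ≈ 41.6 days.

41.6 days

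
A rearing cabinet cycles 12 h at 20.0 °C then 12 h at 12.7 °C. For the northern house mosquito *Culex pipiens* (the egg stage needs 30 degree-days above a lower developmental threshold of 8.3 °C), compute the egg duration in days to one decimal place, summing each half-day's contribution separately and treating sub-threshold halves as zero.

3.7 days

Day half: max(0, 20.0 − 8.3) × 0.5 = 11.7 × 0.5 = 5.85 DD.
Night half: max(0, 12.7 − 8.3) × 0.5 = 4.4 × 0.5 = 2.20 DD.
Per 24 h: 8.05 DD/day.
Duration = 30 / 8.05 = 3.727 ≈ 3.7 days.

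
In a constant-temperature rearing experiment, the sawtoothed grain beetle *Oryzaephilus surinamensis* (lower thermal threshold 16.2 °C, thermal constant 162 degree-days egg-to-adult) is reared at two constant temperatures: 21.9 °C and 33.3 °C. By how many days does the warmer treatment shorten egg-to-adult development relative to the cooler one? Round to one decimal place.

18.9 days

At 21.9 °C: 162 / (21.9 − 16.2) = 162 / 5.7 = 28.421 d.
At 33.3 °C: 162 / (33.3 − 16.2) = 162 / 17.1 = 9.474 d.
Difference = |28.421 − 9.474| = 18.947 ≈ 18.9 days.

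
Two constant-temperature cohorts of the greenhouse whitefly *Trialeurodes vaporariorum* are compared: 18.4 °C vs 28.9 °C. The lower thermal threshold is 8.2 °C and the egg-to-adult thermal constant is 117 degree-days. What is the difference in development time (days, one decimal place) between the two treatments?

At 18.4 °C: 117 / (18.4 − 8.2) = 117 / 10.2 = 11.471 d.
At 28.9 °C: 117 / (28.9 − 8.2) = 117 / 20.7 = 5.652 d.
Difference = |11.471 − 5.652| = 5.818 ≈ 5.8 days.

5.8 days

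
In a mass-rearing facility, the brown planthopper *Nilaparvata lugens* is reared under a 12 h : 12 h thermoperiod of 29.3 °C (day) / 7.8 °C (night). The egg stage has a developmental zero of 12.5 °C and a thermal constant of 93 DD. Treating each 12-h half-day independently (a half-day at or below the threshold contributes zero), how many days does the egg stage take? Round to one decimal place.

11.1 days

Day half: max(0, 29.3 − 12.5) × 0.5 = 16.8 × 0.5 = 8.40 DD.
Night half: max(0, 7.8 − 12.5) × 0.5 = 0.0 × 0.5 = 0.00 DD.
Per 24 h: 8.40 DD/day.
Duration = 93 / 8.40 = 11.071 ≈ 11.1 days.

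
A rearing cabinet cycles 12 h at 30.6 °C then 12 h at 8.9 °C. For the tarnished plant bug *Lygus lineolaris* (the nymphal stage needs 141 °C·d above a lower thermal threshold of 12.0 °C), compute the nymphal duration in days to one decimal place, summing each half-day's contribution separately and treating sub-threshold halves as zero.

Day half: max(0, 30.6 − 12.0) × 0.5 = 18.6 × 0.5 = 9.30 DD.
Night half: max(0, 8.9 − 12.0) × 0.5 = 0.0 × 0.5 = 0.00 DD.
Per 24 h: 9.30 DD/day.
Duration = 141 / 9.30 = 15.161 ≈ 15.2 days.

15.2 days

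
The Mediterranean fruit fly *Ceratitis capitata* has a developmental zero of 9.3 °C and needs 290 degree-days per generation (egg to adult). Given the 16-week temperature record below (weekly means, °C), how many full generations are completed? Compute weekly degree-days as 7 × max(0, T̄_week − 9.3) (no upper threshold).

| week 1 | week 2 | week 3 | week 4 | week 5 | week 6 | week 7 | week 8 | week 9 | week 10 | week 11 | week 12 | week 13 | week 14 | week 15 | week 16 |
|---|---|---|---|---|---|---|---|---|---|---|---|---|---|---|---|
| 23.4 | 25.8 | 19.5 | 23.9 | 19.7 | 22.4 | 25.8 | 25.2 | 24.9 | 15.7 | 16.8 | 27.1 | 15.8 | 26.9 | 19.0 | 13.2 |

Weekly DD (7 × max(0, T̄ − 9.3)): 98.7, 115.5, 71.4, 102.2, 72.8, 91.7, 115.5, 111.3, 109.2, 44.8, 52.5, 124.6, 45.5, 123.2, 67.9, 27.3.
Season total = 1374.1 DD.
Complete generations = ⌊1374.1 / 290⌋ = 4.

4 generations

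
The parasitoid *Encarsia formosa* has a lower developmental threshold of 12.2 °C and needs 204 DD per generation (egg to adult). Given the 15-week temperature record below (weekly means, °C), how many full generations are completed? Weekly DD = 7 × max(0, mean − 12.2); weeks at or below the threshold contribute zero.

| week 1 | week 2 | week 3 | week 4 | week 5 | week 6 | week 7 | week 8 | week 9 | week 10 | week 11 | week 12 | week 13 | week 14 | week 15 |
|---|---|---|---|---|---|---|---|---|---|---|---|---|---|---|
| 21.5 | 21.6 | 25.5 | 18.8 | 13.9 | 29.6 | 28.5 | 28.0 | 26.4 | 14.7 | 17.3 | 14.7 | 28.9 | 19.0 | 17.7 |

Weekly DD (7 × max(0, T̄ − 12.2)): 65.1, 65.8, 93.1, 46.2, 11.9, 121.8, 114.1, 110.6, 99.4, 17.5, 35.7, 17.5, 116.9, 47.6, 38.5.
Season total = 1001.7 DD.
Complete generations = ⌊1001.7 / 204⌋ = 4.

4 generations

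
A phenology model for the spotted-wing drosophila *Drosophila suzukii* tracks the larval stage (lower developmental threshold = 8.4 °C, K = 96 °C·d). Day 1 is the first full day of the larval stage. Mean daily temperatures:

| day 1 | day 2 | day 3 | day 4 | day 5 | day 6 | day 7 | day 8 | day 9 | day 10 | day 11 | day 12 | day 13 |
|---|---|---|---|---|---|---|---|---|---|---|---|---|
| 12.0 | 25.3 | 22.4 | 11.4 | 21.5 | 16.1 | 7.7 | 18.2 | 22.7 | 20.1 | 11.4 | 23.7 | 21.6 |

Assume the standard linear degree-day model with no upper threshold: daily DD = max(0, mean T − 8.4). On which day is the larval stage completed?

day 11

Daily DD above 8.4 °C: 3.6, 16.9, 14.0, 3.0, 13.1, 7.7, 0.0, 9.8, 14.3, 11.7, 3.0, 15.3, 13.2.
Cumulative: 3.6, 20.5, 34.5, 37.5, 50.6, 58.3, 58.3, 68.1, 82.4, 94.1, 97.1, 112.4, 125.6.
The total first reaches 96 DD on day 11.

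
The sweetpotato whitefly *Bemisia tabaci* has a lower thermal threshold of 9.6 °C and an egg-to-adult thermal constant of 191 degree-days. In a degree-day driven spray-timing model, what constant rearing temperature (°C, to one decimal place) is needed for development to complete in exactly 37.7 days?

Required daily accumulation = 191 / 37.7 = 5.066 DD/day.
T = T_base + 5.066 = 9.6 + 5.066 = 14.666 ≈ 14.7 °C.

14.7 °C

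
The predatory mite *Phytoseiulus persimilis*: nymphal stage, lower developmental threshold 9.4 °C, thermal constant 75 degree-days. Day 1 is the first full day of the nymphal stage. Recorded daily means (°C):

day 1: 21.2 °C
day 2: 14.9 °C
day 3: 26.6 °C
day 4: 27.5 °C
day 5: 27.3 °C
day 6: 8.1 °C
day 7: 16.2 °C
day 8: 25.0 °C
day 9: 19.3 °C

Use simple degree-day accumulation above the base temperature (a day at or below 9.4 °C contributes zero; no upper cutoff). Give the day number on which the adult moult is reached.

day 7

Daily DD above 9.4 °C: 11.8, 5.5, 17.2, 18.1, 17.9, 0.0, 6.8, 15.6, 9.9.
Cumulative: 11.8, 17.3, 34.5, 52.6, 70.5, 70.5, 77.3, 92.9, 102.8.
The total first reaches 75 DD on day 7.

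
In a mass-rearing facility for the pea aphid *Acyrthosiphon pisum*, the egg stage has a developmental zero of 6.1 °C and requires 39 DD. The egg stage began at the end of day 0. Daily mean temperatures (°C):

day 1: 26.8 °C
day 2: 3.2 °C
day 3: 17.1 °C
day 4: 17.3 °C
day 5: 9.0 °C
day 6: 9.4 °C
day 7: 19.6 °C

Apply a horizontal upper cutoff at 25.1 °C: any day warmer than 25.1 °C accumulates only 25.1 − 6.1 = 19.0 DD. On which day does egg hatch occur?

day 4

Daily DD above 6.1 °C (capped at 19.0): 19.0, 0.0, 11.0, 11.2, 2.9, 3.3, 13.5.
Cumulative: 19.0, 19.0, 30.0, 41.2, 44.1, 47.4, 60.9.
The total first reaches 39 DD on day 4.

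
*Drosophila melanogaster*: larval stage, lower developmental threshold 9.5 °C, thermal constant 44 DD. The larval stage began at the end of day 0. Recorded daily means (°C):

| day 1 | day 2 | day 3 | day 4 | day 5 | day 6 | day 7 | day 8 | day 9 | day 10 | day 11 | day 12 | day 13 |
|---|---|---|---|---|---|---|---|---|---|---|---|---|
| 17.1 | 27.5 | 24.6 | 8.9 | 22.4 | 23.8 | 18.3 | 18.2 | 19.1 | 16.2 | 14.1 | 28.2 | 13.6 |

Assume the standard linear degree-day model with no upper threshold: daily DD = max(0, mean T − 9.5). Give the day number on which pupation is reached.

Daily DD above 9.5 °C: 7.6, 18.0, 15.1, 0.0, 12.9, 14.3, 8.8, 8.7, 9.6, 6.7, 4.6, 18.7, 4.1.
Cumulative: 7.6, 25.6, 40.7, 40.7, 53.6, 67.9, 76.7, 85.4, 95.0, 101.7, 106.3, 125.0, 129.1.
The total first reaches 44 DD on day 5.

day 5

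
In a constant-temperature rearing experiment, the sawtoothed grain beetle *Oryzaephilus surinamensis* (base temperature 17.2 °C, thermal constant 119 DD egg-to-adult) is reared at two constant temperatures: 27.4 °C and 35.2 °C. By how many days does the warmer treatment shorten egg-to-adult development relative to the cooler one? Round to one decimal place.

At 27.4 °C: 119 / (27.4 − 17.2) = 119 / 10.2 = 11.667 d.
At 35.2 °C: 119 / (35.2 − 17.2) = 119 / 18.0 = 6.611 d.
Difference = |11.667 − 6.611| = 5.056 ≈ 5.1 days.

5.1 days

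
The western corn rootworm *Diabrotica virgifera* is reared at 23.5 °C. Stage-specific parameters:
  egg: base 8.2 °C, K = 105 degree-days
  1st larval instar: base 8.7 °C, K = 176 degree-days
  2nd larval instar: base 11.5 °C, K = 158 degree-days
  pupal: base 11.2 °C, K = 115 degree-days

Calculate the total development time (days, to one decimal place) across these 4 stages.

41.3 days

egg: 105 / (23.5 − 8.2) = 105 / 15.3 = 6.863 d.
1st larval instar: 176 / (23.5 − 8.7) = 176 / 14.8 = 11.892 d.
2nd larval instar: 158 / (23.5 − 11.5) = 158 / 12.0 = 13.167 d.
pupal: 115 / (23.5 − 11.2) = 115 / 12.3 = 9.350 d.
Sum = 41.271 ≈ 41.3 days.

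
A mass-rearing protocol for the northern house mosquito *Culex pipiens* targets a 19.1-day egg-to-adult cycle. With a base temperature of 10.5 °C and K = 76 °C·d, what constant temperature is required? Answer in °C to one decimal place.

Required daily accumulation = 76 / 19.1 = 3.979 DD/day.
T = T_base + 3.979 = 10.5 + 3.979 = 14.479 ≈ 14.5 °C.

14.5 °C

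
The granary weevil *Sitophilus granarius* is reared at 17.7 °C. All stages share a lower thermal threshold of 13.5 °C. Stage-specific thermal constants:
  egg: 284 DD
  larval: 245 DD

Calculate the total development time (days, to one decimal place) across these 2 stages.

126.0 days

Daily accumulation at 17.7 °C = 17.7 − 13.5 = 4.2 DD/day.
Total K = 284 + 245 = 529 DD.
Total duration = 529 / 4.2 = 125.952 ≈ 126.0 days.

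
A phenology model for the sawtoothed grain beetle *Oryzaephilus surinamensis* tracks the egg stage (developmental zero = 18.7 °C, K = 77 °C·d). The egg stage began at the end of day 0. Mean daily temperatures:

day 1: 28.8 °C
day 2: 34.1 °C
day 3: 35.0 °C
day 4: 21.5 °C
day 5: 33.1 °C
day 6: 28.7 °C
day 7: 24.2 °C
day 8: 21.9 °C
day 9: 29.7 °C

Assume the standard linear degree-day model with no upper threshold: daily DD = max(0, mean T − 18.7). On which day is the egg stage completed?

day 8

Daily DD above 18.7 °C: 10.1, 15.4, 16.3, 2.8, 14.4, 10.0, 5.5, 3.2, 11.0.
Cumulative: 10.1, 25.5, 41.8, 44.6, 59.0, 69.0, 74.5, 77.7, 88.7.
The total first reaches 77 DD on day 8.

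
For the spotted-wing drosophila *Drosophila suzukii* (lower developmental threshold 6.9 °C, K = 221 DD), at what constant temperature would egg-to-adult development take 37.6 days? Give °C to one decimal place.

Required daily accumulation = 221 / 37.6 = 5.878 DD/day.
T = T_base + 5.878 = 6.9 + 5.878 = 12.778 ≈ 12.8 °C.

12.8 °C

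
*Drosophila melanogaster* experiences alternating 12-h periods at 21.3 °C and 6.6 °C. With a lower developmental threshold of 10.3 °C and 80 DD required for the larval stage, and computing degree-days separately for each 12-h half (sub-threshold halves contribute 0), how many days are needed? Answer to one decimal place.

14.5 days

Day half: max(0, 21.3 − 10.3) × 0.5 = 11.0 × 0.5 = 5.50 DD.
Night half: max(0, 6.6 − 10.3) × 0.5 = 0.0 × 0.5 = 0.00 DD.
Per 24 h: 5.50 DD/day.
Duration = 80 / 5.50 = 14.545 ≈ 14.5 days.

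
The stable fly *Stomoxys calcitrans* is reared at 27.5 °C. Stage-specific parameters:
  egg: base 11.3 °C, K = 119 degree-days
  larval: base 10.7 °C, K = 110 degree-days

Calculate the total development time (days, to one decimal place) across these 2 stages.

egg: 119 / (27.5 − 11.3) = 119 / 16.2 = 7.346 d.
larval: 110 / (27.5 − 10.7) = 110 / 16.8 = 6.548 d.
Sum = 13.893 ≈ 13.9 days.

13.9 days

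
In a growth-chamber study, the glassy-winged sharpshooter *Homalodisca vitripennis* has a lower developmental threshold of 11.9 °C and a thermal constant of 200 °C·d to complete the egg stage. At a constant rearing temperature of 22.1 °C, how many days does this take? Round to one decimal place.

19.6 days

Daily accumulation = 22.1 − 11.9 = 10.2 DD/day.
Duration = 200 / 10.2 = 19.608 ≈ 19.6 days.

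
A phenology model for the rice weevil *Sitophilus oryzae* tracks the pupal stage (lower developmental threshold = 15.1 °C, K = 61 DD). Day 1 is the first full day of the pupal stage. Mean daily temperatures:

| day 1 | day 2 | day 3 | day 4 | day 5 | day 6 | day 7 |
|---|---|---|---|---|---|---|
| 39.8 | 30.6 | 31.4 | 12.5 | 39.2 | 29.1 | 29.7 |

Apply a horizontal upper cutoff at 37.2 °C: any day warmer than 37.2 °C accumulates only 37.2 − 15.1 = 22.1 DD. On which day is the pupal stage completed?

day 5

Daily DD above 15.1 °C (capped at 22.1): 22.1, 15.5, 16.3, 0.0, 22.1, 14.0, 14.6.
Cumulative: 22.1, 37.6, 53.9, 53.9, 76.0, 90.0, 104.6.
The total first reaches 61 DD on day 5.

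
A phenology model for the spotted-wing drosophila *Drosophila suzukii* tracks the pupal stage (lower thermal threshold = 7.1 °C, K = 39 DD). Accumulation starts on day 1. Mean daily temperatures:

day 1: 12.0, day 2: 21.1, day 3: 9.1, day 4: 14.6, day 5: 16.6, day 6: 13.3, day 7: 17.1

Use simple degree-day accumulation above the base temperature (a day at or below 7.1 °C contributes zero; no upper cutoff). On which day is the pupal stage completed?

day 6

Daily DD above 7.1 °C: 4.9, 14.0, 2.0, 7.5, 9.5, 6.2, 10.0.
Cumulative: 4.9, 18.9, 20.9, 28.4, 37.9, 44.1, 54.1.
The total first reaches 39 DD on day 6.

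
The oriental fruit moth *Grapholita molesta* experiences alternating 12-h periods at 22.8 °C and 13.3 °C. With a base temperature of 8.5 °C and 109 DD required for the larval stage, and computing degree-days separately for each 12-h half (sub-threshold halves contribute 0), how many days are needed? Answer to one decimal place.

Day half: max(0, 22.8 − 8.5) × 0.5 = 14.3 × 0.5 = 7.15 DD.
Night half: max(0, 13.3 − 8.5) × 0.5 = 4.8 × 0.5 = 2.40 DD.
Per 24 h: 9.55 DD/day.
Duration = 109 / 9.55 = 11.414 ≈ 11.4 days.

11.4 days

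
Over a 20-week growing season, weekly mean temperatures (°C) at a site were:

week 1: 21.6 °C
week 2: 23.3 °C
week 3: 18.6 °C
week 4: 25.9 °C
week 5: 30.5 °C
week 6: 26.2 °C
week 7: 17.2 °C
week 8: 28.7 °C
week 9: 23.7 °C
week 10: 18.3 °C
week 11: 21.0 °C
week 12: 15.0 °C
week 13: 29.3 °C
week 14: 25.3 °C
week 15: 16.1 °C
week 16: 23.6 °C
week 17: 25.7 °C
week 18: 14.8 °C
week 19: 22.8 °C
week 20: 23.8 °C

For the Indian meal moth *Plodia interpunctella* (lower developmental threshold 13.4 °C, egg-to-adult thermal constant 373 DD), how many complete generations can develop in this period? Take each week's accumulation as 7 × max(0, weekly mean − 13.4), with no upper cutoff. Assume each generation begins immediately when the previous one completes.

3 generations

Weekly DD (7 × max(0, T̄ − 13.4)): 57.4, 69.3, 36.4, 87.5, 119.7, 89.6, 26.6, 107.1, 72.1, 34.3, 53.2, 11.2, 111.3, 83.3, 18.9, 71.4, 86.1, 9.8, 65.8, 72.8.
Season total = 1283.8 DD.
Complete generations = ⌊1283.8 / 373⌋ = 3.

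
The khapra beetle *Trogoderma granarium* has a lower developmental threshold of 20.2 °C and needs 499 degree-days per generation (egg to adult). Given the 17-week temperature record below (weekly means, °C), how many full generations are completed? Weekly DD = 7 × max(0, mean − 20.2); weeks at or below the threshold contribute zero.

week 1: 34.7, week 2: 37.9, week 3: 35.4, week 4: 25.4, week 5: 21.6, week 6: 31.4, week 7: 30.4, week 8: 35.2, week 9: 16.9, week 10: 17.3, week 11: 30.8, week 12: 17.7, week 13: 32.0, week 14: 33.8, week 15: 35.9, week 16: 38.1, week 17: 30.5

Weekly DD (7 × max(0, T̄ − 20.2)): 101.5, 123.9, 106.4, 36.4, 9.8, 78.4, 71.4, 105.0, 0.0, 0.0, 74.2, 0.0, 82.6, 95.2, 109.9, 125.3, 72.1.
Season total = 1192.1 DD.
Complete generations = ⌊1192.1 / 499⌋ = 2.

2 generations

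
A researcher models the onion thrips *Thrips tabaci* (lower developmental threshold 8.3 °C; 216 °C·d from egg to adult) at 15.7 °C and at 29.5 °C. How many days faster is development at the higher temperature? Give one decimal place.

At 15.7 °C: 216 / (15.7 − 8.3) = 216 / 7.4 = 29.189 d.
At 29.5 °C: 216 / (29.5 − 8.3) = 216 / 21.2 = 10.189 d.
Difference = |29.189 − 10.189| = 19.001 ≈ 19.0 days.

19.0 days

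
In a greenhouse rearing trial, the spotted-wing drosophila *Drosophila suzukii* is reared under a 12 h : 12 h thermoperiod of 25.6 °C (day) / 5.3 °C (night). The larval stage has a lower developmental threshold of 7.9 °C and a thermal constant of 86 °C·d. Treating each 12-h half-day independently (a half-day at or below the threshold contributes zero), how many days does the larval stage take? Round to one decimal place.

9.7 days

Day half: max(0, 25.6 − 7.9) × 0.5 = 17.7 × 0.5 = 8.85 DD.
Night half: max(0, 5.3 − 7.9) × 0.5 = 0.0 × 0.5 = 0.00 DD.
Per 24 h: 8.85 DD/day.
Duration = 86 / 8.85 = 9.718 ≈ 9.7 days.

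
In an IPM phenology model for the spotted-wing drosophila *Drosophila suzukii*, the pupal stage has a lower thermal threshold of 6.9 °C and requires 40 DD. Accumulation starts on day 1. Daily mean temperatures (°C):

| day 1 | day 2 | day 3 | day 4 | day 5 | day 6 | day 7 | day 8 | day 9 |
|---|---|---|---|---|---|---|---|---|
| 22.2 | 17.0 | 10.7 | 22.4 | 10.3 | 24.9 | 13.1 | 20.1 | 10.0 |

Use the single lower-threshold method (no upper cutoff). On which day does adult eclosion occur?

Daily DD above 6.9 °C: 15.3, 10.1, 3.8, 15.5, 3.4, 18.0, 6.2, 13.2, 3.1.
Cumulative: 15.3, 25.4, 29.2, 44.7, 48.1, 66.1, 72.3, 85.5, 88.6.
The total first reaches 40 DD on day 4.

day 4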